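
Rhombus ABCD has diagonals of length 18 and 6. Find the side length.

In a rhombus, the diagonals bisect each other perpendicularly, creating four congruent right triangles.
Each triangle has legs 9 (half of 18) and 3 (half of 6).
The hypotenuse of each right triangle is a side of the rhombus:
side = sqrt(9^2 + 3^2) = sqrt(90) = 3*sqrt(10)

3*sqrt(10)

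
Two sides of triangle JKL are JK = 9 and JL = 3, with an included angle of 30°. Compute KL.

When two sides and the included angle are known, the law of cosines gives the third side.
c^2 = a^2 + b^2 - 2ab cos(C) generalizes the Pythagorean theorem to non-right triangles.
Here: KL^2 = 81 + 9 - 54*(sqrt(3)/2) = 90 - 27*sqrt(3)
KL = 3*sqrt(10 - 3*sqrt(3))

3*sqrt(10 - 3*sqrt(3))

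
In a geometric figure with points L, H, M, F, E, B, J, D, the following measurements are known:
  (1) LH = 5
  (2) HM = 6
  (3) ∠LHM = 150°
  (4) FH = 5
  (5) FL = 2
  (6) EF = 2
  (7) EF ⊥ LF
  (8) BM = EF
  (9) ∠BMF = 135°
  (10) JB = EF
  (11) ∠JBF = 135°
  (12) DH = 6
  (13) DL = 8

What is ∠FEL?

Step 1: By the law of cosines on triangle EFL: EL² = 2² + 2² − 2·2·2·cos(90°) = 8, so EL = 2·√2.
Step 2: By the inverse law of cosines on triangle FEL: cos(∠FEL) = (2² + (2·√2)² − 2²) / (2·2·2·√2) = 8/11.31 = 0.7071, so ∠FEL = 45°.

Therefore, the measure of angle ∠FEL = 45°.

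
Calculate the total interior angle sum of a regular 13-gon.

The sum of interior angles of an n-sided polygon is (n - 2) * 180.
For n = 13: (13 - 2) * 180 = 11 * 180 = 1980 degrees.

1980 degrees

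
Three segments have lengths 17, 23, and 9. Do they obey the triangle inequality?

Check all three triangle inequalities:
17 + 23 = 40 > 9 ✓
17 + 9 = 26 > 23 ✓
23 + 9 = 32 > 17 ✓
All conditions hold, so these sides form a valid triangle.

Yes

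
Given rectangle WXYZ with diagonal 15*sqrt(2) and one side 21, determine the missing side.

b = sqrt(d^2 - a^2) = sqrt(450 - 441) = sqrt(9) = 3

3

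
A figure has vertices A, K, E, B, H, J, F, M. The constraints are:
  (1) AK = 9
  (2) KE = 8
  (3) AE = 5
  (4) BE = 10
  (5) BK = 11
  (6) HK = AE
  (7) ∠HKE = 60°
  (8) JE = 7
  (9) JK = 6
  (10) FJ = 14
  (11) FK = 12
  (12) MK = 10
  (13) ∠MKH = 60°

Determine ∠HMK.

From the given relations: HK = AE = 5.
Step 1: By the law of cosines on triangle MKH: MH² = 10² + 5² − 2·10·5·cos(60°) = 75, so MH = 5·√3.
Step 2: By the inverse law of cosines on triangle HMK: cos(∠HMK) = ((5·√3)² + 10² − 5²) / (2·5·√3·10) = 150/173.21 = 0.866, so ∠HMK = 30°.

Therefore, the measure of angle ∠HMK = 30°.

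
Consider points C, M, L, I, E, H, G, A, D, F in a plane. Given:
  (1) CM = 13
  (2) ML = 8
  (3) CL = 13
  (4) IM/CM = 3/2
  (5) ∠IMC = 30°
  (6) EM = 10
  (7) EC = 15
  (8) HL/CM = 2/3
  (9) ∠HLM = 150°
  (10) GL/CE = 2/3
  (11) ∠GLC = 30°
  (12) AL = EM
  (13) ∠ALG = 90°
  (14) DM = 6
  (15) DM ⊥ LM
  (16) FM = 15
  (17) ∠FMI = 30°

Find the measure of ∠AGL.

From the given relations: GL = 2/3·CE = 2/3·15 = 10; AL = EM = 10.
Step 1: By the law of cosines on triangle GLA: GA² = 10² + 10² − 2·10·10·cos(90°) = 200, so GA = 10·√2.
Step 2: By the inverse law of cosines on triangle AGL: cos(∠AGL) = ((10·√2)² + 10² − 10²) / (2·10·√2·10) = 200/282.84 = 0.7071, so ∠AGL = 45°.

Therefore, the measure of angle ∠AGL = 45°.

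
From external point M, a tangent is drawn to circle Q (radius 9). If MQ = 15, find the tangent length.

The tangent, radius, and line from the external point to the center form a right triangle.
The right angle is where the tangent meets the radius.
By the Pythagorean theorem: tangent² + 9² = 15²
tangent² = 225 - 81 = 144
tangent = 12

12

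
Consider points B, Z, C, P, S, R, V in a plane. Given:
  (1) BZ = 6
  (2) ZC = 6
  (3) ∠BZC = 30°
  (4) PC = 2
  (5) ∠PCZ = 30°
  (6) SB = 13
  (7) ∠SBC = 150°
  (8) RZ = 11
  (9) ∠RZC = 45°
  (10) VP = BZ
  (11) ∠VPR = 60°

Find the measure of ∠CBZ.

Step 1: By the law of cosines on triangle BZC: BC² = 6² + 6² − 2·6·6·cos(30°) = 9.65, so BC ≈ 3.11.
Step 2: By the inverse law of cosines on triangle CBZ: cos(∠CBZ) = (3.11² + 6² − 6²) / (2·3.11·6) = 9.65/37.27 = 0.2588, so ∠CBZ = 75°.

Therefore, the measure of angle ∠CBZ = 75°.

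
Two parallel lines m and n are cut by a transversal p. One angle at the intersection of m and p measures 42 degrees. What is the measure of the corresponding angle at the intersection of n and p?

Corresponding angles are equal: 42 degrees.

42 degrees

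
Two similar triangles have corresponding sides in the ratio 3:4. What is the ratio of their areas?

Area scales with the square of linear dimensions. If every length is multiplied by 3/4, then the area is multiplied by (3/4)^2 = 9/16.
The area ratio is 9:16.

9:16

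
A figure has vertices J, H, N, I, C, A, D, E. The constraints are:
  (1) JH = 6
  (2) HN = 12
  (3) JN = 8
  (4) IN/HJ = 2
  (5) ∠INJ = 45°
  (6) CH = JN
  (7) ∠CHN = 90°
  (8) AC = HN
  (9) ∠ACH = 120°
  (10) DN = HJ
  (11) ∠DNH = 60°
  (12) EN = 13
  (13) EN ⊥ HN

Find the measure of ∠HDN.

From the given relations: DN = HJ = 6.
Step 1: By the law of cosines on triangle DNH: DH² = 6² + 12² − 2·6·12·cos(60°) = 108, so DH = 6·√3.
Step 2: By the inverse law of cosines on triangle HDN: cos(∠HDN) = ((6·√3)² + 6² − 12²) / (2·6·√3·6) = 0/124.71 = 0, so ∠HDN = 90°.

Therefore, the measure of angle ∠HDN = 90°.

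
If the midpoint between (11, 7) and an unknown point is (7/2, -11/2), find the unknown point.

Using the midpoint formula: M = ((x1 + x2)/2, (y1 + y2)/2)
We know M = (7/2, -11/2) and J = (11, 7)
For x: 7/2 = (11 + x2)/2, so x2 = 2*7/2 - 11 = -4
For y: -11/2 = (7 + y2)/2, so y2 = 2*-11/2 - 7 = -18
K = (-4, -18)

(-4, -18)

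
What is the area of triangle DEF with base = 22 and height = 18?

Area = (1/2)(22)(18) = 198

198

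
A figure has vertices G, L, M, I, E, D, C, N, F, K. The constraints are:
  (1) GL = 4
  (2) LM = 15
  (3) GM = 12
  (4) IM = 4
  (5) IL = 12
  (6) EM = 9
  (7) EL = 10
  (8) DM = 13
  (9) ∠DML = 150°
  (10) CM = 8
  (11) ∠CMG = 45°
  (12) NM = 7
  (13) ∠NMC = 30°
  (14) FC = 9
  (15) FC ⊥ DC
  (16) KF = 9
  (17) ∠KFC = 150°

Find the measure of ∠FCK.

Step 1: By the law of cosines on triangle CFK: CK² = 9² + 9² − 2·9·9·cos(150°) = 302.3, so CK ≈ 17.39.
Step 2: By the inverse law of cosines on triangle FCK: cos(∠FCK) = (9² + 17.39² − 9²) / (2·9·17.39) = 302.3/312.96 = 0.9659, so ∠FCK = 15°.

Therefore, the measure of angle ∠FCK = 15°.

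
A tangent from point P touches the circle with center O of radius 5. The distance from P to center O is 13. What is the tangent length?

Let T be the point of tangency. Then OT ⊥ PT (radius ⊥ tangent).
In right triangle OTP: OP² = OT² + PT²
13² = 5² + PT²
PT² = 144, PT = 12

12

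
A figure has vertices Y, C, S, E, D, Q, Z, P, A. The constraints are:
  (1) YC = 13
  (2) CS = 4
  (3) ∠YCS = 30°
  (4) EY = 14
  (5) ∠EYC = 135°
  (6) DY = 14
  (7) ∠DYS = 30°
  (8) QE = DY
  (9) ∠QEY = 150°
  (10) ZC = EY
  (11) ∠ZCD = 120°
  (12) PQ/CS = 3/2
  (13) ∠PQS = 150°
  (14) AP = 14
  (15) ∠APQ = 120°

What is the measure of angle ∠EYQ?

From the given relations: QE = DY = 14.
Step 1: By the law of cosines on triangle YEQ: YQ² = 14² + 14² − 2·14·14·cos(150°) = 731.48, so YQ ≈ 27.05.
Step 2: By the inverse law of cosines on triangle EYQ: cos(∠EYQ) = (14² + 27.05² − 14²) / (2·14·27.05) = 731.48/757.29 = 0.9659, so ∠EYQ = 15°.

Therefore, the measure of angle ∠EYQ = 15°.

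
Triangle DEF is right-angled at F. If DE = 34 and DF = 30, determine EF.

EF = sqrt(34^2 - 30^2) = sqrt(256) = 16

16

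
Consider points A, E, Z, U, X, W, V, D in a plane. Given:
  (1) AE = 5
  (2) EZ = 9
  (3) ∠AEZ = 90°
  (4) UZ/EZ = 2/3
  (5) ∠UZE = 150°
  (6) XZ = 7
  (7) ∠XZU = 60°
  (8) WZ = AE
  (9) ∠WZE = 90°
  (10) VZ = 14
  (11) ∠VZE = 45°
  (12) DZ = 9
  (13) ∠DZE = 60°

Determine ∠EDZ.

Step 1: By the law of cosines on triangle DZE: DE² = 9² + 9² − 2·9·9·cos(60°) = 81, so DE = 9.
Step 2: By the inverse law of cosines on triangle EDZ: cos(∠EDZ) = (9² + 9² − 9²) / (2·9·9) = 81/162 = 0.5, so ∠EDZ = 60°.

Therefore, the measure of angle ∠EDZ = 60°.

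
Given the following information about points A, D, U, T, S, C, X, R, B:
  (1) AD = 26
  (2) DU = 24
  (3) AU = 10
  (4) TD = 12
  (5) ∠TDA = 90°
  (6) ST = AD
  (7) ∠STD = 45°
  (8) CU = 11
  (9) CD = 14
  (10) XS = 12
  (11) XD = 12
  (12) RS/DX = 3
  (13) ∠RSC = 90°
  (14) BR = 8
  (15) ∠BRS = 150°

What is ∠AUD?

Step 1: By the inverse law of cosines on triangle AUD: cos(∠AUD) = (10² + 24² − 26²) / (2·10·24) = 0/480 = 0, so ∠AUD = 90°.

Therefore, the measure of angle ∠AUD = 90°.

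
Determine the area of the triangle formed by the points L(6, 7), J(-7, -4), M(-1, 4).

The Shoelace formula computes the area from vertex coordinates by summing cross products.
For vertices (6,7), (-7,-4), (-1,4):
Signed sum = 6*-4 - -7*7 + -7*4 - -1*-4 + -1*7 - 6*4
= 25 + -32 + -31 = -38
Area = (1/2)|-38| = 19.

19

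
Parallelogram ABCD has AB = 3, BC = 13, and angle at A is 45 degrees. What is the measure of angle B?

Consecutive angles are supplementary: angle B = 180 - 45 = 135 degrees.

135 degrees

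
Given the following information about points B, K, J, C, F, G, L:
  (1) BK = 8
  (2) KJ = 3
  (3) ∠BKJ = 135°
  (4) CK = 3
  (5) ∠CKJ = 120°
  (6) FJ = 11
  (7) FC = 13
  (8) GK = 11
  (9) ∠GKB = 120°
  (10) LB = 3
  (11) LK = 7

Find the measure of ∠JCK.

Step 1: By the law of cosines on triangle CKJ: CJ² = 3² + 3² − 2·3·3·cos(120°) = 27, so CJ = 3·√3.
Step 2: By the inverse law of cosines on triangle JCK: cos(∠JCK) = ((3·√3)² + 3² − 3²) / (2·3·√3·3) = 27/31.18 = 0.866, so ∠JCK = 30°.

Therefore, the measure of angle ∠JCK = 30°.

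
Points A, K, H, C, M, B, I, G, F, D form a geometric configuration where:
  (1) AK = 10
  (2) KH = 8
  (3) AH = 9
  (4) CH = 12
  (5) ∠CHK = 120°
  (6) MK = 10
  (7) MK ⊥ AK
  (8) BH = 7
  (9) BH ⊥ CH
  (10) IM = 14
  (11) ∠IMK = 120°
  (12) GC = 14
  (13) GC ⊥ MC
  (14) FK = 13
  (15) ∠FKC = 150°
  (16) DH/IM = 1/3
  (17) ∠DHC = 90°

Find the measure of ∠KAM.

Step 1: By the law of cosines on triangle AKM: AM² = 10² + 10² − 2·10·10·cos(90°) = 200, so AM = 10·√2.
Step 2: By the inverse law of cosines on triangle KAM: cos(∠KAM) = (10² + (10·√2)² − 10²) / (2·10·10·√2) = 200/282.84 = 0.7071, so ∠KAM = 45°.

Therefore, the measure of angle ∠KAM = 45°.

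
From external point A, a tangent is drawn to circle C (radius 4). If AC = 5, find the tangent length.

tangent = √(d² - r²) = √(5² - 4²) = √(25 - 16) = √9 = 3

3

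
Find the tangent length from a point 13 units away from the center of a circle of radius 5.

The tangent, radius, and line from the external point to the center form a right triangle.
The right angle is where the tangent meets the radius.
By the Pythagorean theorem: tangent² + 5² = 13²
tangent² = 169 - 25 = 144
tangent = 12

12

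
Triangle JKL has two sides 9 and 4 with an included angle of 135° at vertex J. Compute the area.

Area = (1/2)(9)(4) sin(135°) = (1/2)(9)(4)(sqrt(2)/2) = 9*sqrt(2)

9*sqrt(2)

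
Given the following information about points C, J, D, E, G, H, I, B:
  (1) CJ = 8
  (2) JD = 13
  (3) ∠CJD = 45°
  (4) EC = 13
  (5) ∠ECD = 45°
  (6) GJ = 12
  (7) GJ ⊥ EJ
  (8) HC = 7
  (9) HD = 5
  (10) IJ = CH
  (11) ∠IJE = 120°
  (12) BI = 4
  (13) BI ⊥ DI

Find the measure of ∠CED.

Step 1: By the law of cosines on triangle CJD: CD² = 8² + 13² − 2·8·13·cos(45°) = 85.92, so CD ≈ 9.27.
Step 2: By the law of cosines on triangle ECD: ED² = 13² + 9.27² − 2·13·9.27·cos(45°) = 84.51, so ED ≈ 9.19.
Step 3: By the inverse law of cosines on triangle CED: cos(∠CED) = (13² + 9.19² − 9.27²) / (2·13·9.19) = 167.58/239.01 = 0.7012, so ∠CED = 45.48°.

Therefore, the measure of angle ∠CED = 45.48°.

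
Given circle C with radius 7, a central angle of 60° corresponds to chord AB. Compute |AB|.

Chord = 2(7) sin(30°) = 7

7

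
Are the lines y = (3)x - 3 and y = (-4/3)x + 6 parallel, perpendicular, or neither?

Slope of line 1: m1 = 3
Slope of line 2: m2 = -4/3
m1 != m2 and m1*m2 = -4 != -1. Neither.

Neither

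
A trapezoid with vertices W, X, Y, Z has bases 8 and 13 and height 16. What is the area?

Area of a trapezoid = (base1 + base2) * height / 2
Area = (8 + 13) * 16 / 2
Area = 21 * 16 / 2
Area = 336 / 2
Area = 168

168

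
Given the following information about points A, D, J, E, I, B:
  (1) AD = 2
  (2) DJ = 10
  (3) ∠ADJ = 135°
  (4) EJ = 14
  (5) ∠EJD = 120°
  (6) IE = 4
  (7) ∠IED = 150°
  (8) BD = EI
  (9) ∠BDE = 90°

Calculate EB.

From the given relations: BD = EI = 4.
Step 1: By the law of cosines on triangle EJD: ED² = 14² + 10² − 2·14·10·cos(120°) = 436, so ED = 2·√109.
Step 2: By the law of cosines on triangle EDB: EB² = (2·√109)² + 4² − 2·2·√109·4·cos(90°) = 452, so EB = 2·√113.

Therefore, the length of EB = 2·√113.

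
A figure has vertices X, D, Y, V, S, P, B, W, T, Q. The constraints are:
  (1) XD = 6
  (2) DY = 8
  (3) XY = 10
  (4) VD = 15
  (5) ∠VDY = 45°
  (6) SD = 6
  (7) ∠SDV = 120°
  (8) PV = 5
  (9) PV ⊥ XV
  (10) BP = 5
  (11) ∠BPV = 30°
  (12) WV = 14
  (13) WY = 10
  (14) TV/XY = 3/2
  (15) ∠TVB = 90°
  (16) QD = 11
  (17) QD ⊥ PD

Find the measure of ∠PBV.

Step 1: By the law of cosines on triangle BPV: BV² = 5² + 5² − 2·5·5·cos(30°) = 6.7, so BV ≈ 2.59.
Step 2: By the inverse law of cosines on triangle PBV: cos(∠PBV) = (5² + 2.59² − 5²) / (2·5·2.59) = 6.7/25.88 = 0.2588, so ∠PBV = 75°.

Therefore, the measure of angle ∠PBV = 75°.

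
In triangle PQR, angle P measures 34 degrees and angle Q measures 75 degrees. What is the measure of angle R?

By the triangle angle sum property, the three interior angles of any triangle add up to 180°.
We know angle P = 34° and angle Q = 75°, so their sum is 109°.
Therefore angle R = 180° - 109° = 71°.

71 degrees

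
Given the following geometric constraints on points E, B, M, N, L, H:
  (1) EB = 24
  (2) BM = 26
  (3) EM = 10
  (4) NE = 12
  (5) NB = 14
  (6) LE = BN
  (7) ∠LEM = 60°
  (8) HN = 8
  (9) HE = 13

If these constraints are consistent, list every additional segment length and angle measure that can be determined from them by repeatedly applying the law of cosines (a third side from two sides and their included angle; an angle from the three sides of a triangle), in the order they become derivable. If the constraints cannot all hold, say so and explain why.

The constraints are consistent. Derivable facts, in order:
After 1 step:
- ML = 2·√39
- ∠BEM = 90°
- ∠BEN = 24.53°
- ∠BME = 67.38°
- ∠BNE = 134.62°
- ∠EBM = 22.62°
- ∠EBN = 20.85°
- ∠EHN = 64.67°
- ∠ENH = 78.28°
- ∠HEN = 37.05°
After 2 steps:
- ∠ELM = 43.9°
- ∠EML = 76.1°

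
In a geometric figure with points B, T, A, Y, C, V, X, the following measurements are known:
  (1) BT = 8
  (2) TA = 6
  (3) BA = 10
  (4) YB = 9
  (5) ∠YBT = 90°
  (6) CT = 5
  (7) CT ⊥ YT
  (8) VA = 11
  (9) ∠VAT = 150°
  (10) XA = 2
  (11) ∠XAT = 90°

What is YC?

Step 1: By the law of cosines on triangle YBT: YT² = 9² + 8² − 2·9·8·cos(90°) = 145, so YT = √145.
Step 2: By the law of cosines on triangle YTC: YC² = √145² + 5² − 2·√145·5·cos(90°) = 170, so YC = √170.

Therefore, the length of YC = √170.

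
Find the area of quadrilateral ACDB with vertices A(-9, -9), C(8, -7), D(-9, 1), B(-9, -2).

Using the Shoelace formula for a quadrilateral (vertices in order):
Area = (1/2)|sum of (x_i * y_(i+1) - x_(i+1) * y_i)|
Terms: (-9*-7 - 8*-9) = 135, (8*1 - -9*-7) = -55, (-9*-2 - -9*1) = 27, (-9*-9 - -9*-2) = 63
Sum = 170
Area = (1/2)(170) = 85

85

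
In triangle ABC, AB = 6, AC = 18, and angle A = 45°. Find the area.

When two sides and the included angle are known, the area formula is (1/2)ab sin(C).
The height from one side to the opposite vertex is 18 sin(45°) = 9*sqrt(2).
Area = (1/2) * 6 * 9*sqrt(2) = 27*sqrt(2).

27*sqrt(2)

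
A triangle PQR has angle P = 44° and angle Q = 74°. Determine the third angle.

angle R = 180 - 44 - 74 = 62 degrees.

62 degrees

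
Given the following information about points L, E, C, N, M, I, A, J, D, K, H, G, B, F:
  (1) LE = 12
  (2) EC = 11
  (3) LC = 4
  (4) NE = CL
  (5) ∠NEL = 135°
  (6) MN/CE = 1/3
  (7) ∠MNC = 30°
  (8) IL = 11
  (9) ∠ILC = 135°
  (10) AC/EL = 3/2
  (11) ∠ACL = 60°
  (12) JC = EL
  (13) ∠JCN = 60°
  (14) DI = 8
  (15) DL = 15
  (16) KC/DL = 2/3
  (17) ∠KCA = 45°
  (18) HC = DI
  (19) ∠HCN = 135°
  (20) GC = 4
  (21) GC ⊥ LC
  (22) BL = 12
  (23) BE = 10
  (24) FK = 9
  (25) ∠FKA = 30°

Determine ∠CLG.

Step 1: By the law of cosines on triangle LCG: LG² = 4² + 4² − 2·4·4·cos(90°) = 32, so LG = 4·√2.
Step 2: By the inverse law of cosines on triangle CLG: cos(∠CLG) = (4² + (4·√2)² − 4²) / (2·4·4·√2) = 32/45.25 = 0.7071, so ∠CLG = 45°.

Therefore, the measure of angle ∠CLG = 45°.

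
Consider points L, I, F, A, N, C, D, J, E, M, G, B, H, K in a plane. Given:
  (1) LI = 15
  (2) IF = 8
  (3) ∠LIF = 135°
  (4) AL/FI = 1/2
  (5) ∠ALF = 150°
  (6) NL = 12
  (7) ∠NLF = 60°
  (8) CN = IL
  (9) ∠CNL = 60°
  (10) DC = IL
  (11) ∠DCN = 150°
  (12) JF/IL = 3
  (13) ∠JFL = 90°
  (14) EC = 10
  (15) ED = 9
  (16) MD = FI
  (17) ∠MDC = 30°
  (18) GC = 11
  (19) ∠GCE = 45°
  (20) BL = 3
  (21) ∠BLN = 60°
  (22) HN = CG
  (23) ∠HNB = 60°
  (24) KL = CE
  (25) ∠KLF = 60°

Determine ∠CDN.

From the given relations: DC = IL = 15; CN = IL = 15.
Step 1: By the law of cosines on triangle DCN: DN² = 15² + 15² − 2·15·15·cos(150°) = 839.71, so DN ≈ 28.98.
Step 2: By the inverse law of cosines on triangle CDN: cos(∠CDN) = (15² + 28.98² − 15²) / (2·15·28.98) = 839.71/869.33 = 0.9659, so ∠CDN = 15°.

Therefore, the measure of angle ∠CDN = 15°.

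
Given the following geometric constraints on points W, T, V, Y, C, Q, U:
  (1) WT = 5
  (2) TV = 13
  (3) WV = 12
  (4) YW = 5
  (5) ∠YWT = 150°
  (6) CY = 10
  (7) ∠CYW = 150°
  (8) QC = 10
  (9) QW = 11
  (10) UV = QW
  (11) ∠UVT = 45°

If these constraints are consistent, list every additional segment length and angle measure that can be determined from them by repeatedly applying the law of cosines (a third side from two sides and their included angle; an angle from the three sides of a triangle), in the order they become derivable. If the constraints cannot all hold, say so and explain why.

The constraints are consistent. Derivable facts, in order:
After 1 step:
- TU ≈ 9.37
- TY ≈ 9.66
- WC ≈ 14.55
- ∠TVW = 22.62°
- ∠TWV = 90°
- ∠VTW = 67.38°
After 2 steps:
- ∠CQW = 87.55°
- ∠CWQ = 43.38°
- ∠CWY = 20.1°
- ∠QCW = 49.07°
- ∠TUV = 78.88°
- ∠TYW = 15°
- ∠UTV = 56.12°
- ∠WCY = 9.9°
- ∠WTY = 15°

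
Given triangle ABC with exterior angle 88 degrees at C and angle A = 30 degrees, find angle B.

The exterior angle theorem states that an exterior angle equals the sum of the two non-adjacent interior angles.
So 88 = 30 + angle B, which gives angle B = 88 - 30 = 58 degrees.

58 degrees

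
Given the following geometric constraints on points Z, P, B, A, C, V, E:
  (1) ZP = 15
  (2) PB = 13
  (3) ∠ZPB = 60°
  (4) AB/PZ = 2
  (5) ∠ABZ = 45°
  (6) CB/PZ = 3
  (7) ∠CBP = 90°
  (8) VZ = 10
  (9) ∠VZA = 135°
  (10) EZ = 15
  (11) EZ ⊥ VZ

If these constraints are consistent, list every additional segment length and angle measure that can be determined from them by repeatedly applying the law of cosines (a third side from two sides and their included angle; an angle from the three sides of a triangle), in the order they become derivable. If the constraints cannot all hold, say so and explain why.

The constraints are consistent. Derivable facts, in order:
After 1 step:
- PC ≈ 46.84
- VE = 5·√13
- ZB = √199
After 2 steps:
- ZA ≈ 22.37
- ∠BCP = 16.11°
- ∠BPC = 73.89°
- ∠BZP = 52.95°
- ∠EVZ = 56.31°
- ∠PBZ = 67.05°
- ∠VEZ = 33.69°
After 3 steps:
- AV ≈ 30.28
- ∠AZB = 108.52°
- ∠BAZ = 26.48°
After 4 steps:
- ∠AVZ = 31.5°
- ∠VAZ = 13.5°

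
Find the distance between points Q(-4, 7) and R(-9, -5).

The horizontal distance is |-9 - -4| = 5 and the vertical distance is |-5 - 7| = 12.
By the Pythagorean theorem, d = sqrt(5^2 + 12^2) = sqrt(169) = 13.

13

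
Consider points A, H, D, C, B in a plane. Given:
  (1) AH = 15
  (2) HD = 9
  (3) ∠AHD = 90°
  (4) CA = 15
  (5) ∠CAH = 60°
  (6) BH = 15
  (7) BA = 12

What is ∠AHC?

Step 1: By the law of cosines on triangle HAC: HC² = 15² + 15² − 2·15·15·cos(60°) = 225, so HC = 15.
Step 2: By the inverse law of cosines on triangle AHC: cos(∠AHC) = (15² + 15² − 15²) / (2·15·15) = 225/450 = 0.5, so ∠AHC = 60°.

Therefore, the measure of angle ∠AHC = 60°.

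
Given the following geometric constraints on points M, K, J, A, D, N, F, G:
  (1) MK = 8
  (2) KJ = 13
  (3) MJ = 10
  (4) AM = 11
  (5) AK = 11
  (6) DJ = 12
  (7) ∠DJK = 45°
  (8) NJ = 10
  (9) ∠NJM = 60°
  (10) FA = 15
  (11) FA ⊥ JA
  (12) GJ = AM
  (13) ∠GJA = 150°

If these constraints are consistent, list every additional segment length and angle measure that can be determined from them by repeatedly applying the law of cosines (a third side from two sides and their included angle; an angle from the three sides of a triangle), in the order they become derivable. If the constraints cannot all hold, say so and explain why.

The constraints are consistent. Derivable facts, in order:
After 1 step:
- KD ≈ 9.61
- MN = 10
- ∠AKM = 68.68°
- ∠AMK = 68.68°
- ∠JKM = 50.25°
- ∠JMK = 91.79°
- ∠KAM = 42.65°
- ∠KJM = 37.96°
After 2 steps:
- ∠DKJ = 61.98°
- ∠JDK = 73.02°
- ∠JMN = 60°
- ∠JNM = 60°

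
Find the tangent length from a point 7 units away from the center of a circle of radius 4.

The tangent, radius, and line from the external point to the center form a right triangle.
The right angle is where the tangent meets the radius.
By the Pythagorean theorem: tangent² + 4² = 7²
tangent² = 49 - 16 = 33
tangent = sqrt(33)

sqrt(33)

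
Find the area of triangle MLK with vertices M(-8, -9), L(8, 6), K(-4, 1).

Shoelace: Area = (1/2)|-8(6-1) + 8(1--9) + -4(-9-6)| = (1/2)(100) = 50

50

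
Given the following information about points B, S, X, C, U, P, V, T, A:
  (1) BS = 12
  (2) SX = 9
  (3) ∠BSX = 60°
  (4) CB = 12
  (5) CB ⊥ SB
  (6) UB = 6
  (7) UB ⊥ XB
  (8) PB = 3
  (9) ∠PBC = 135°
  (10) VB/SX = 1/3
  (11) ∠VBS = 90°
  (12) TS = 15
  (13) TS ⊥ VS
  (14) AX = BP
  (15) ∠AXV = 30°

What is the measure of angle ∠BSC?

Step 1: By the law of cosines on triangle SBC: SC² = 12² + 12² − 2·12·12·cos(90°) = 288, so SC = 12·√2.
Step 2: By the inverse law of cosines on triangle BSC: cos(∠BSC) = (12² + (12·√2)² − 12²) / (2·12·12·√2) = 288/407.29 = 0.7071, so ∠BSC = 45°.

Therefore, the measure of angle ∠BSC = 45°.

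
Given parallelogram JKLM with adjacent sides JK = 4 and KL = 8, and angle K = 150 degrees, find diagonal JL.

Law of cosines: d^2 = 4^2 + 8^2 - 2(4)(8)cos(150°) = 32*sqrt(3) + 80, so d = 4*sqrt(2*sqrt(3) + 5).

4*sqrt(2*sqrt(3) + 5)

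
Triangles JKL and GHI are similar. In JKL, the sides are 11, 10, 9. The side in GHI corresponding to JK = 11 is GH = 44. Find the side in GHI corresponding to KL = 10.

Since the triangles are similar, the ratio of corresponding sides is constant.
Scale factor k = GH / JK = 44 / 11 = 4
HI = k * KL = 4 * 10 = 40

40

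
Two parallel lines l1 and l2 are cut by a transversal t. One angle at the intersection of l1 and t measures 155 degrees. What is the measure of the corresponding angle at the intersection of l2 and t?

When a transversal crosses parallel lines, angles in the same position at each intersection are called corresponding angles.
These are always equal, so the answer is 155 degrees.

155 degrees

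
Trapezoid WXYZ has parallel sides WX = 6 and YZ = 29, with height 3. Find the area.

Area = (6 + 29) * 3 / 2 = 105 / 2 = 105/2

105/2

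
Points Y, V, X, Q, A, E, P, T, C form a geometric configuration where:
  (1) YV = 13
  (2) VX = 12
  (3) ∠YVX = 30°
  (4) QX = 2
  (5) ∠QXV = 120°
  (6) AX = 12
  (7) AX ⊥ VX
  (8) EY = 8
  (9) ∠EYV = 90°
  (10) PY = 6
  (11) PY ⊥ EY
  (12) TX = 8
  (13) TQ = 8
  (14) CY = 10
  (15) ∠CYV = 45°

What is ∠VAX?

Step 1: By the law of cosines on triangle AXV: AV² = 12² + 12² − 2·12·12·cos(90°) = 288, so AV = 12·√2.
Step 2: By the inverse law of cosines on triangle VAX: cos(∠VAX) = ((12·√2)² + 12² − 12²) / (2·12·√2·12) = 288/407.29 = 0.7071, so ∠VAX = 45°.

Therefore, the measure of angle ∠VAX = 45°.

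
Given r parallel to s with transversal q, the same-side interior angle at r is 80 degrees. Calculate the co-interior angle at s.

Co-interior angles (same-side interior) formed by parallel lines and a transversal are supplementary (sum to 180 degrees).
The given angle is 80 degrees.
The co-interior angle = 180 - 80 = 100 degrees.

100 degrees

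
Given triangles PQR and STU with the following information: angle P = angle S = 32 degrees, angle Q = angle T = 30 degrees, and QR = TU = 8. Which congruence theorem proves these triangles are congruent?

Consider the given information: angle P = angle S = 32 degrees, angle Q = angle T = 30 degrees, and QR = TU = 8
This is not SAS or ASA: SAS requires two sides and the included angle between them. ASA requires two angles and the side between them.
The correct criterion is AAS. Two pairs of corresponding angles and a non-included side are equal (Angle-Angle-Side).

AAS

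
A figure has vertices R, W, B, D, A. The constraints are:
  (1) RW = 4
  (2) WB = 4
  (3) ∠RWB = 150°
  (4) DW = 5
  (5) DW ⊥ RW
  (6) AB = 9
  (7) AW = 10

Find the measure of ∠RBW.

Step 1: By the law of cosines on triangle BWR: BR² = 4² + 4² − 2·4·4·cos(150°) = 59.71, so BR ≈ 7.73.
Step 2: By the inverse law of cosines on triangle RBW: cos(∠RBW) = (7.73² + 4² − 4²) / (2·7.73·4) = 59.71/61.82 = 0.9659, so ∠RBW = 15°.

Therefore, the measure of angle ∠RBW = 15°.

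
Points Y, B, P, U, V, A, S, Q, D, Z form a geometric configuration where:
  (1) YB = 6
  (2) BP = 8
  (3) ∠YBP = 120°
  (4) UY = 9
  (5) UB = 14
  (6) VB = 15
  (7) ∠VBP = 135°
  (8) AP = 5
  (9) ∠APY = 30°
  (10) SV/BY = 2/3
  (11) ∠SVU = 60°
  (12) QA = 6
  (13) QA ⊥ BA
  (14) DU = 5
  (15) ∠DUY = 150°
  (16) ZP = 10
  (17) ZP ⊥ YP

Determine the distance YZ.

Step 1: By the law of cosines on triangle PBY: PY² = 8² + 6² − 2·8·6·cos(120°) = 148, so PY = 2·√37.
Step 2: By the law of cosines on triangle YPZ: YZ² = (2·√37)² + 10² − 2·2·√37·10·cos(90°) = 248, so YZ = 2·√62.

Therefore, the length of YZ = 2·√62.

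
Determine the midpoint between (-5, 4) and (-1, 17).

M = ((x₁ + x₂)/2, (y₁ + y₂)/2)
= ((-5 + -1)/2, (4 + 17)/2)
= (-6/2, 21/2) = (-3, 21/2)

(-3, 21/2)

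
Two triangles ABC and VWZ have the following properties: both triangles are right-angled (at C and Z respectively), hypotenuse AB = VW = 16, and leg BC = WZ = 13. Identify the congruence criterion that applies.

The given information provides:
both triangles are right-angled (at C and Z respectively), hypotenuse AB = VW = 16, and leg BC = WZ = 13
This matches the HL congruence theorem.
The hypotenuse and one leg of two right triangles are equal (Hypotenuse-Leg).

HL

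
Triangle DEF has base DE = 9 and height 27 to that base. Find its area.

Area = (1/2) * base * height
Area = (1/2) * 9 * 27
Area = 243/2

243/2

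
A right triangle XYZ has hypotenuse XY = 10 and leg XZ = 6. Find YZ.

By the Pythagorean theorem: YZ^2 = XY^2 - XZ^2
YZ^2 = 10^2 - 6^2 = 100 - 36 = 64
YZ = sqrt(64) = 8

8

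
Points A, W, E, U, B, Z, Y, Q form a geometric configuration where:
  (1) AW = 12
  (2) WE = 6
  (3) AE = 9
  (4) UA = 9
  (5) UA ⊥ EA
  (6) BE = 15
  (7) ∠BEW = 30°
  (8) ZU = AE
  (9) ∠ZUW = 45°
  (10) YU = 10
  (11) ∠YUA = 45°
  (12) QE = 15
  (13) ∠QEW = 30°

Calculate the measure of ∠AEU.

Step 1: By the law of cosines on triangle EAU: EU² = 9² + 9² − 2·9·9·cos(90°) = 162, so EU = 9·√2.
Step 2: By the inverse law of cosines on triangle AEU: cos(∠AEU) = (9² + (9·√2)² − 9²) / (2·9·9·√2) = 162/229.1 = 0.7071, so ∠AEU = 45°.

Therefore, the measure of angle ∠AEU = 45°.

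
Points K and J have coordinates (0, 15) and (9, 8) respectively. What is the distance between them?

d = sqrt((9)^2 + (-7)^2) = sqrt(130)

sqrt(130)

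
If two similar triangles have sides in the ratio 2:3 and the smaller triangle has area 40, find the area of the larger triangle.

Area ratio = (2/3)^2 = 4/9. Area of the larger triangle = 40 * 9/4 = 90.

90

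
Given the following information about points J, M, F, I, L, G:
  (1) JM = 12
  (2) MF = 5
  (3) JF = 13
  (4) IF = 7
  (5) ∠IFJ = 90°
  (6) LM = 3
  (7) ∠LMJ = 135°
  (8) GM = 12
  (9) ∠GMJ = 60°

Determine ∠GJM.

Step 1: By the law of cosines on triangle JMG: JG² = 12² + 12² − 2·12·12·cos(60°) = 144, so JG = 12.
Step 2: By the inverse law of cosines on triangle GJM: cos(∠GJM) = (12² + 12² − 12²) / (2·12·12) = 144/288 = 0.5, so ∠GJM = 60°.

Therefore, the measure of angle ∠GJM = 60°.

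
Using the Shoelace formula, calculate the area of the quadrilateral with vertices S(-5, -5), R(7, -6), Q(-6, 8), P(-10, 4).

The Shoelace formula works by pairing each vertex with the next (cycling back to the first).
For each pair, compute x_i*y_(i+1) - x_(i+1)*y_i:
  (-5*-6 - 7*-5) = 65
  (7*8 - -6*-6) = 20
  (-6*4 - -10*8) = 56
  (-10*-5 - -5*4) = 70
Taking half the absolute value of the total: Area = (1/2)(211) = 211/2.

211/2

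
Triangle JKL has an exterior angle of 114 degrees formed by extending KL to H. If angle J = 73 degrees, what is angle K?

By the exterior angle theorem: exterior angle = sum of remote interior angles.
114 = 73 + angle K
angle K = 114 - 73 = 41 degrees

41 degrees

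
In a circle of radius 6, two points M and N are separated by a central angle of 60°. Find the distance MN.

Chord length = 2r sin(θ/2)
= 2 × 6 × sin(60°/2)
= 2 × 6 × sin(30°)
= 6

6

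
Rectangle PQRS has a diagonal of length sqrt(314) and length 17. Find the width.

The diagonal of a rectangle forms a right triangle with the two sides.
Rearranging the Pythagorean theorem: missing side = sqrt(d^2 - known^2).
= sqrt(314 - 289) = sqrt(25) = 5.

5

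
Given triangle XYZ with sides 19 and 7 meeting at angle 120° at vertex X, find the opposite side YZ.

Law of cosines: YZ^2 = 19^2 + 7^2 - 2(19)(7)cos(120°) = 543, so YZ = sqrt(543).

sqrt(543)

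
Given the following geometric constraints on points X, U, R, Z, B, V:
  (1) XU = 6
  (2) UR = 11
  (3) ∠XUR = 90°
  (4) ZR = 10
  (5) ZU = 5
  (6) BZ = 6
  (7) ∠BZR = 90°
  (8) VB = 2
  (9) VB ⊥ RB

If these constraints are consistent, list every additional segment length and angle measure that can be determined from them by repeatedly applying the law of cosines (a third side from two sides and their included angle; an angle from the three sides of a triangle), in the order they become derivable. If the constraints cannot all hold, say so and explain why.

The constraints are consistent. Derivable facts, in order:
After 1 step:
- RB = 2·√34
- XR = √157
- ∠RUZ = 65.28°
- ∠RZU = 87.71°
- ∠URZ = 27.01°
After 2 steps:
- RV = 2·√35
- ∠BRZ = 30.96°
- ∠RBZ = 59.04°
- ∠RXU = 61.39°
- ∠URX = 28.61°
After 3 steps:
- ∠BRV = 9.73°
- ∠BVR = 80.27°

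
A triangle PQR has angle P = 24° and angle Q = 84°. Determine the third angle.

Let angle R = x. Then 24 + 84 + x = 180.
x = 180 - 108 = 72 degrees.

72 degrees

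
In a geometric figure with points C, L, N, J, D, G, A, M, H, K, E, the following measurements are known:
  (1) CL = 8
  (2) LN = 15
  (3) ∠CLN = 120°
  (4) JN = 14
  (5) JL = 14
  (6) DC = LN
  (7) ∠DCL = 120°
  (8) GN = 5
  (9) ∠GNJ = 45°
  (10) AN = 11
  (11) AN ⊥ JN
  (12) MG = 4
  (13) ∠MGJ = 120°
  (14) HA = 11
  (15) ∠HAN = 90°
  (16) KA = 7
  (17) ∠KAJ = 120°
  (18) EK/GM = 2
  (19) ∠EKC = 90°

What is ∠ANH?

Step 1: By the law of cosines on triangle NAH: NH² = 11² + 11² − 2·11·11·cos(90°) = 242, so NH = 11·√2.
Step 2: By the inverse law of cosines on triangle ANH: cos(∠ANH) = (11² + (11·√2)² − 11²) / (2·11·11·√2) = 242/342.24 = 0.7071, so ∠ANH = 45°.

Therefore, the measure of angle ∠ANH = 45°.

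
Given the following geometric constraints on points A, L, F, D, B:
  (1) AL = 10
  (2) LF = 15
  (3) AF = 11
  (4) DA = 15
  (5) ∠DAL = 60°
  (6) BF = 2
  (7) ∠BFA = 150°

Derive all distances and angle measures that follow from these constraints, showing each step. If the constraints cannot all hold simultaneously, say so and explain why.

The constraints are consistent.

Step 1: From AF = 11, FB = 2, and ∠AFB = 150°, by the law of cosines:
  AB² = AF² + FB² - 2·AF·FB·cos(150°) = 121 + 4 + 38.11 = 163.1
  AB ≈ 12.77

Step 2: From LA = 10, AD = 15, and ∠LAD = 60°, by the law of cosines:
  LD² = LA² + AD² - 2·LA·AD·cos(60°) = 100 + 225 - 150 = 175
  LD = 5·√7

Step 3: From AF = 11, AL = 10, FL = 15, by the inverse law of cosines:
  cos(∠FAL) = (AF² + AL² - FL²) / (2·AF·AL)
  ∠FAL = 91.04°

Step 4: From LA = 10, LF = 15, AF = 11, by the inverse law of cosines:
  cos(∠ALF) = (LA² + LF² - AF²) / (2·LA·LF)
  ∠ALF = 47.16°

Step 5: From FA = 11, FL = 15, AL = 10, by the inverse law of cosines:
  cos(∠AFL) = (FA² + FL² - AL²) / (2·FA·FL)
  ∠AFL = 41.8°

Step 6: From AB = 12.77, AF = 11, BF = 2, by the inverse law of cosines:
  cos(∠BAF) = (AB² + AF² - BF²) / (2·AB·AF)
  ∠BAF = 4.49°

Step 7: From LA = 10, LD = 5·√7, AD = 15, by the inverse law of cosines:
  cos(∠ALD) = (LA² + LD² - AD²) / (2·LA·LD)
  ∠ALD = 79.11°

Step 8: From DA = 15, DL = 5·√7, AL = 10, by the inverse law of cosines:
  cos(∠ADL) = (DA² + DL² - AL²) / (2·DA·DL)
  ∠ADL = 40.89°

Step 9: From BA = 12.77, BF = 2, AF = 11, by the inverse law of cosines:
  cos(∠ABF) = (BA² + BF² - AF²) / (2·BA·BF)
  ∠ABF = 25.51°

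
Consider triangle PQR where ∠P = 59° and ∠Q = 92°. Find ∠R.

The interior angles sum to 180°: angle R = 180 - 59 - 92 = 29°.
The triangle is obtuse (angles 59°, 92°, 29°).

29 degrees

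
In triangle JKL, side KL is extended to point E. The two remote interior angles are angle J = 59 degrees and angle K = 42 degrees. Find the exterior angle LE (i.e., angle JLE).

The interior angle at L is 180 - 59 - 42 = 79 degrees.
The exterior angle and interior angle at L are supplementary:
Exterior angle = 180 - 79 = 101 degrees.

101 degrees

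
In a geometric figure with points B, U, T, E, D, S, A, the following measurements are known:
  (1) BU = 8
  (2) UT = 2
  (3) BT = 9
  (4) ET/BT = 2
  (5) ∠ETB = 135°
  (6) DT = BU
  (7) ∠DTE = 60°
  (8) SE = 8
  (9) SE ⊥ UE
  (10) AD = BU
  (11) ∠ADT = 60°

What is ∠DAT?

From the given relations: AD = BU = 8; DT = BU = 8.
Step 1: By the law of cosines on triangle ADT: AT² = 8² + 8² − 2·8·8·cos(60°) = 64, so AT = 8.
Step 2: By the inverse law of cosines on triangle DAT: cos(∠DAT) = (8² + 8² − 8²) / (2·8·8) = 64/128 = 0.5, so ∠DAT = 60°.

Therefore, the measure of angle ∠DAT = 60°.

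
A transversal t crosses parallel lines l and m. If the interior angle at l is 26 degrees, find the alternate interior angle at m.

Alternate interior angles are equal: 26 degrees.

26 degrees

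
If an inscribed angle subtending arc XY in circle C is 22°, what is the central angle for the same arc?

The inscribed angle theorem states that a central angle is always twice any inscribed angle that subtends the same arc.
Since the inscribed angle is 22°, the central angle = 2 × 22° = 44°.

44°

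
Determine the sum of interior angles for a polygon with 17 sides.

The sum of interior angles of an n-sided polygon is (n - 2) * 180.
For n = 17: (17 - 2) * 180 = 15 * 180 = 2700 degrees.

2700 degrees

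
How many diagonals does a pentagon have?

Each of the 5 vertices connects to 2 non-adjacent vertices via diagonals.
Total connections = 5 × 2 = 10, but each diagonal is counted twice.
Number of diagonals = 10 / 2 = 5.

5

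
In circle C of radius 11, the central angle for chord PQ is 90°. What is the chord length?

Chord length = 2r sin(θ/2)
= 2 × 11 × sin(90°/2)
= 2 × 11 × sin(45°)
= 11*sqrt(2)

11*sqrt(2)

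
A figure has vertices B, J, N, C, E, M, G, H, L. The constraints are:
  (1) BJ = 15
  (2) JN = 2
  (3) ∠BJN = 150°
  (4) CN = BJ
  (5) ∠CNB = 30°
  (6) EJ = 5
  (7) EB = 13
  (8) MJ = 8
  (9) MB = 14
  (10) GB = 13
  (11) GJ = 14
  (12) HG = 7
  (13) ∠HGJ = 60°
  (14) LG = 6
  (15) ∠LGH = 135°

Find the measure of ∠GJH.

Step 1: By the law of cosines on triangle JGH: JH² = 14² + 7² − 2·14·7·cos(60°) = 147, so JH = 7·√3.
Step 2: By the inverse law of cosines on triangle GJH: cos(∠GJH) = (14² + (7·√3)² − 7²) / (2·14·7·√3) = 294/339.48 = 0.866, so ∠GJH = 30°.

Therefore, the measure of angle ∠GJH = 30°.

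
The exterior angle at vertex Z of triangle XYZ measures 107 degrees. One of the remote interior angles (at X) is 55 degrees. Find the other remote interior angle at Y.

By the exterior angle theorem: exterior angle = sum of remote interior angles.
107 = 55 + angle Y
angle Y = 107 - 55 = 52 degrees

52 degrees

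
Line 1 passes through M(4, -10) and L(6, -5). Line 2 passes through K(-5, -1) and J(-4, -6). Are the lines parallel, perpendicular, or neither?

Slope of line 1: m1 = (-5 - -10)/(6 - 4) = 5/2 = 5/2
Slope of line 2: m2 = (-6 - -1)/(-4 - -5) = -5/1 = -5
m1 != m2 and m1*m2 = -25/2 != -1. Neither.

Neither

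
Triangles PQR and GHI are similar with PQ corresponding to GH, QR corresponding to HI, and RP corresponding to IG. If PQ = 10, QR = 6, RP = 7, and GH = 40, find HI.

Since the triangles are similar, the ratio of corresponding sides is constant.
Scale factor k = GH / PQ = 40 / 10 = 4
HI = k * QR = 4 * 6 = 24

24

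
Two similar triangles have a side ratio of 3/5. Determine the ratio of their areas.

Area scales with the square of linear dimensions. If every length is multiplied by 3/5, then the area is multiplied by (3/5)^2 = 9/25.
The area ratio is 9:25.

9:25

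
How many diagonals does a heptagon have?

The number of diagonals in an n-gon is n(n - 3)/2.
For n = 7: 7(7 - 3)/2 = 7 × 4 / 2 = 14.

14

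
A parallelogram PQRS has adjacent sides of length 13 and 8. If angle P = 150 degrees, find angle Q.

Opposite sides of a parallelogram are parallel, so consecutive angles form co-interior angles on a transversal.
Co-interior angles sum to 180°, giving angle Q = 180 - 150 = 30 degrees.

30 degrees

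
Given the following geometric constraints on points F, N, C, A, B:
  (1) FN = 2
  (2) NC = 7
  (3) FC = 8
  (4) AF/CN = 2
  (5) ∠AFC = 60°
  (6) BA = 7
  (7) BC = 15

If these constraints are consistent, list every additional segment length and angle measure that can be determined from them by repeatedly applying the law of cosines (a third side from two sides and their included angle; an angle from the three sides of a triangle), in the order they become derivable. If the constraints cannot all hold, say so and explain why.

The constraints are consistent. Derivable facts, in order:
After 1 step:
- CA = 2·√37
- ∠CFN = 53.58°
- ∠CNF = 113.13°
- ∠FCN = 13.29°
After 2 steps:
- ∠ABC = 53.13°
- ∠ACB = 27.41°
- ∠ACF = 85.28°
- ∠BAC = 99.46°
- ∠CAF = 34.72°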